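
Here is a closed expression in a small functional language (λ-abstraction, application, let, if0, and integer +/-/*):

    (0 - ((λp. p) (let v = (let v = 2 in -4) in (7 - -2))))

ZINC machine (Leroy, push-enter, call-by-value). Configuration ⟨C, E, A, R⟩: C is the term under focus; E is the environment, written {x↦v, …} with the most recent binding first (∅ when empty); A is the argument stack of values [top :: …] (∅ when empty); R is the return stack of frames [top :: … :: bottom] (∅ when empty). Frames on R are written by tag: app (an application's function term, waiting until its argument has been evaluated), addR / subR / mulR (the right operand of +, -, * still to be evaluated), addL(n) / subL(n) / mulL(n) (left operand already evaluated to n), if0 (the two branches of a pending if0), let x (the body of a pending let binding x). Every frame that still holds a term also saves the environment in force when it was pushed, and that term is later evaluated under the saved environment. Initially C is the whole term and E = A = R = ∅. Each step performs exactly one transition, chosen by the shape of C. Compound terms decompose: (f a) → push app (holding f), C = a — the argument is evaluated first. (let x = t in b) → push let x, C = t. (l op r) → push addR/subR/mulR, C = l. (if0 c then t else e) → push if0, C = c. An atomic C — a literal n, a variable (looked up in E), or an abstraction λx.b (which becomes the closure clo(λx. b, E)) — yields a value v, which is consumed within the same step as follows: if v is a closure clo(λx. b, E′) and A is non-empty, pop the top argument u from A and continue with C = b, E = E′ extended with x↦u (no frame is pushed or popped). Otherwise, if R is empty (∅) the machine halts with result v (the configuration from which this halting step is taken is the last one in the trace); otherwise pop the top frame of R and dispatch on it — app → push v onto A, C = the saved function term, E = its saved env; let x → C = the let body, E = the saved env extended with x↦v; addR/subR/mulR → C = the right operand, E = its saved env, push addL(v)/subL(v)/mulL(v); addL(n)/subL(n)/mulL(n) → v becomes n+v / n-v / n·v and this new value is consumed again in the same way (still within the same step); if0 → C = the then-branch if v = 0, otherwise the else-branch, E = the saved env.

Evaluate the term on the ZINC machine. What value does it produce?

Answer: -9

Derivation:
t=0: <C=(0 - ((λp. p) (let v = (let v = 2 in -4) in (7 - -2)))), E=∅, A=∅, R=∅>
t=1: <C=0, E=∅, A=∅, R=[subR]>
t=2: <C=((λp. p) (let v = (let v = 2 in -4) in (7 - -2))), E=∅, A=∅, R=[subL(0)]>
t=3: <C=(let v = (let v = 2 in -4) in (7 - -2)), E=∅, A=∅, R=[app :: subL(0)]>
t=4: <C=(let v = 2 in -4), E=∅, A=∅, R=[let v :: app :: subL(0)]>
t=5: <C=2, E=∅, A=∅, R=[let v :: let v :: app :: subL(0)]>
t=6: <C=-4, E={v↦2}, A=∅, R=[let v :: app :: subL(0)]>
t=7: <C=(7 - -2), E={v↦-4}, A=∅, R=[app :: subL(0)]>
t=8: <C=7, E={v↦-4}, A=∅, R=[subR :: app :: subL(0)]>
t=9: <C=-2, E={v↦-4}, A=∅, R=[subL(7) :: app :: subL(0)]>
t=10: <C=(λp. p), E=∅, A=[9], R=[subL(0)]>
t=11: <C=p, E={p↦9}, A=∅, R=[subL(0)]>
→ final value -9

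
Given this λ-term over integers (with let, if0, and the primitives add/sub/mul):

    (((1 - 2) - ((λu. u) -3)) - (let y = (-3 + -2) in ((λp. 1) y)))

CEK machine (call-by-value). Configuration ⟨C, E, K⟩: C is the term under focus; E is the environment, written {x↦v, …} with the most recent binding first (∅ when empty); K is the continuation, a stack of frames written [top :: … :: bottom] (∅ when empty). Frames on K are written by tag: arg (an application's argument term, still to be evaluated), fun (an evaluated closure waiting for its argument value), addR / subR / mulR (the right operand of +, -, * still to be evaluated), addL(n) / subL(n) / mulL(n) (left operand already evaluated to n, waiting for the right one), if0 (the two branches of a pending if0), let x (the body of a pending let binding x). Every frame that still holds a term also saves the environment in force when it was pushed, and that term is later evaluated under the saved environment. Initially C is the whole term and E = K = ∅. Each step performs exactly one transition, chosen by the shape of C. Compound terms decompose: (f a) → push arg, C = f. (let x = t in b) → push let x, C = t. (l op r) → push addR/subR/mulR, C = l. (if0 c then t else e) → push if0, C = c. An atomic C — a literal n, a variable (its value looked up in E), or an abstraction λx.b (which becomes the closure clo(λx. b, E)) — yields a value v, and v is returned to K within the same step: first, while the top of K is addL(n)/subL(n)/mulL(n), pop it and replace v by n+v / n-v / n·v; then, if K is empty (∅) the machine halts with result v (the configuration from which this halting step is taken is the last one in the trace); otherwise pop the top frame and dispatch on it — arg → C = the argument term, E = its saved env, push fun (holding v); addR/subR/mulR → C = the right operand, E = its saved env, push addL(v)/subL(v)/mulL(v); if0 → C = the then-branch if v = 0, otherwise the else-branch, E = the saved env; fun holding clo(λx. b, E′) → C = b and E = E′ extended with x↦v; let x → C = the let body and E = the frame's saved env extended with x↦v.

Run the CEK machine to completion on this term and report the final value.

step 0: <C=(((1 - 2) - ((λu. u) -3)) - (let y = (-3 + -2) in ((λp. 1) y))), E=∅, K=∅>
step 1: <C=((1 - 2) - ((λu. u) -3)), E=∅, K=[subR]>
step 2: <C=(1 - 2), E=∅, K=[subR :: subR]>
step 3: <C=1, E=∅, K=[subR :: subR :: subR]>
step 4: <C=2, E=∅, K=[subL(1) :: subR :: subR]>
step 5: <C=((λu. u) -3), E=∅, K=[subL(-1) :: subR]>
step 6: <C=(λu. u), E=∅, K=[arg :: subL(-1) :: subR]>
step 7: <C=-3, E=∅, K=[fun :: subL(-1) :: subR]>
step 8: <C=u, E={u↦-3}, K=[subL(-1) :: subR]>
step 9: <C=(let y = (-3 + -2) in ((λp. 1) y)), E=∅, K=[subL(2)]>
step 10: <C=(-3 + -2), E=∅, K=[let y :: subL(2)]>
step 11: <C=-3, E=∅, K=[addR :: let y :: subL(2)]>
step 12: <C=-2, E=∅, K=[addL(-3) :: let y :: subL(2)]>
step 13: <C=((λp. 1) y), E={y↦-5}, K=[subL(2)]>
step 14: <C=(λp. 1), E={y↦-5}, K=[arg :: subL(2)]>
step 15: <C=y, E={y↦-5}, K=[fun :: subL(2)]>
step 16: <C=1, E={p↦-5, y↦-5}, K=[subL(2)]>
→ final value 1

Answer: 1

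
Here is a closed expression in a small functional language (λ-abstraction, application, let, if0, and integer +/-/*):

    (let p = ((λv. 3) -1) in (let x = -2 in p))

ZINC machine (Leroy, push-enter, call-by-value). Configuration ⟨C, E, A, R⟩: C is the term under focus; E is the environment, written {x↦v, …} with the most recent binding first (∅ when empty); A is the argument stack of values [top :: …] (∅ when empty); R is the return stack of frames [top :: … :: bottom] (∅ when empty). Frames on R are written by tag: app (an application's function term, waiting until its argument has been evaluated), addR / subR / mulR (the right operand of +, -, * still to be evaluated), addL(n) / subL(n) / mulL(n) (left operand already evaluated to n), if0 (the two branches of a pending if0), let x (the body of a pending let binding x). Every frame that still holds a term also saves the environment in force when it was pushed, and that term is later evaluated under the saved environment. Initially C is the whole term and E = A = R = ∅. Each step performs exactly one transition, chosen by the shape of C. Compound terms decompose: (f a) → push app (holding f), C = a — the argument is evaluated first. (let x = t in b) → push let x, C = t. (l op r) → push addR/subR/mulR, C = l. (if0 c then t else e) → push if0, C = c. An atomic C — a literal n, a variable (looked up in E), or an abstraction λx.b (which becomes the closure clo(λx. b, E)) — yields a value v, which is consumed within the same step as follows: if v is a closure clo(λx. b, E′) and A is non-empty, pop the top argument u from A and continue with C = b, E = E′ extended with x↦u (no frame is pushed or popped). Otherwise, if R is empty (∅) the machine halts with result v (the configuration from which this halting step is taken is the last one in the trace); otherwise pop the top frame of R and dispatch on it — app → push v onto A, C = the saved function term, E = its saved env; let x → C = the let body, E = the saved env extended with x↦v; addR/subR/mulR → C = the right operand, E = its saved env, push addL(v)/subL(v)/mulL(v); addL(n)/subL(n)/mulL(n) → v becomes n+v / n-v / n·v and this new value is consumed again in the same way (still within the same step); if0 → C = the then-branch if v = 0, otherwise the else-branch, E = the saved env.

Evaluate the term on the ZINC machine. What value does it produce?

Answer: 3

Execution trace:
0. [C=(let p = ((λv. 3) -1) in (let x = -2 in p)) | E=∅ | A=∅ | R=∅]
1. [C=((λv. 3) -1) | E=∅ | A=∅ | R=[let p]]
2. [C=-1 | E=∅ | A=∅ | R=[app :: let p]]
3. [C=(λv. 3) | E=∅ | A=[-1] | R=[let p]]
4. [C=3 | E={v↦-1} | A=∅ | R=[let p]]
5. [C=(let x = -2 in p) | E={p↦3} | A=∅ | R=∅]
6. [C=-2 | E={p↦3} | A=∅ | R=[let x]]
7. [C=p | E={x↦-2, p↦3} | A=∅ | R=∅]
→ final value 3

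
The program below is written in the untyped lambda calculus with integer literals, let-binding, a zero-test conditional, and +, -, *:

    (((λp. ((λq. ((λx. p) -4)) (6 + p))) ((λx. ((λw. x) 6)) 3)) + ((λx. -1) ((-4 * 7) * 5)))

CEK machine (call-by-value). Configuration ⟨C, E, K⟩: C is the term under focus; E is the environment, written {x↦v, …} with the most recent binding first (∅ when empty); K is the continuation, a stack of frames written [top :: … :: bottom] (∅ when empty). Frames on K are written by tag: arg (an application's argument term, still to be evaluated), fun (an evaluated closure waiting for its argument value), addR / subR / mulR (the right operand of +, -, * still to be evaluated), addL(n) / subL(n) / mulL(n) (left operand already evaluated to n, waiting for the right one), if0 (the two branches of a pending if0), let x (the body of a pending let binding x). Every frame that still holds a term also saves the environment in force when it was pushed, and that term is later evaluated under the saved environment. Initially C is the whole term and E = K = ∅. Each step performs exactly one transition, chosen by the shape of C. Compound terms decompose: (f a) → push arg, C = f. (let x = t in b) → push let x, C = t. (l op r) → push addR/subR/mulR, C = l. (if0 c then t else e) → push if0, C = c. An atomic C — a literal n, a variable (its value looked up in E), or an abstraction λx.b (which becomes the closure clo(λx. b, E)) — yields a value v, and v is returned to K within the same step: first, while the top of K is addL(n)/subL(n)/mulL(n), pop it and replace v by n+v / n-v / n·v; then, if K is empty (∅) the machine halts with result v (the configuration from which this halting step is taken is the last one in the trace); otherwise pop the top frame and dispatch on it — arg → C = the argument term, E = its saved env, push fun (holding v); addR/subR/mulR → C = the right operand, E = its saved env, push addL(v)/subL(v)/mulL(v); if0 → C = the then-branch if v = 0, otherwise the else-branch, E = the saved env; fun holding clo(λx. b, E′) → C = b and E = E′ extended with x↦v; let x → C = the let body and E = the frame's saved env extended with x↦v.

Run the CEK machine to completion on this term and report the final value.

step 0: [C=(((λp. ((λq. ((λx. p) -4)) (6 + p))) ((λx. ((λw. x) 6)) 3)) + ((λx. -1) ((-4 * 7) * 5))) | E=∅ | K=∅]
step 1: [C=((λp. ((λq. ((λx. p) -4)) (6 + p))) ((λx. ((λw. x) 6)) 3)) | E=∅ | K=[addR]]
step 2: [C=(λp. ((λq. ((λx. p) -4)) (6 + p))) | E=∅ | K=[arg :: addR]]
step 3: [C=((λx. ((λw. x) 6)) 3) | E=∅ | K=[fun :: addR]]
step 4: [C=(λx. ((λw. x) 6)) | E=∅ | K=[arg :: fun :: addR]]
step 5: [C=3 | E=∅ | K=[fun :: fun :: addR]]
step 6: [C=((λw. x) 6) | E={x↦3} | K=[fun :: addR]]
step 7: [C=(λw. x) | E={x↦3} | K=[arg :: fun :: addR]]
step 8: [C=6 | E={x↦3} | K=[fun :: fun :: addR]]
step 9: [C=x | E={w↦6, x↦3} | K=[fun :: addR]]
step 10: [C=((λq. ((λx. p) -4)) (6 + p)) | E={p↦3} | K=[addR]]
step 11: [C=(λq. ((λx. p) -4)) | E={p↦3} | K=[arg :: addR]]
step 12: [C=(6 + p) | E={p↦3} | K=[fun :: addR]]
step 13: [C=6 | E={p↦3} | K=[addR :: fun :: addR]]
step 14: [C=p | E={p↦3} | K=[addL(6) :: fun :: addR]]
step 15: [C=((λx. p) -4) | E={q↦9, p↦3} | K=[addR]]
step 16: [C=(λx. p) | E={q↦9, p↦3} | K=[arg :: addR]]
step 17: [C=-4 | E={q↦9, p↦3} | K=[fun :: addR]]
step 18: [C=p | E={x↦-4, q↦9, p↦3} | K=[addR]]
step 19: [C=((λx. -1) ((-4 * 7) * 5)) | E=∅ | K=[addL(3)]]
step 20: [C=(λx. -1) | E=∅ | K=[arg :: addL(3)]]
step 21: [C=((-4 * 7) * 5) | E=∅ | K=[fun :: addL(3)]]
step 22: [C=(-4 * 7) | E=∅ | K=[mulR :: fun :: addL(3)]]
step 23: [C=-4 | E=∅ | K=[mulR :: mulR :: fun :: addL(3)]]
step 24: [C=7 | E=∅ | K=[mulL(-4) :: mulR :: fun :: addL(3)]]
step 25: [C=5 | E=∅ | K=[mulL(-28) :: fun :: addL(3)]]
step 26: [C=-1 | E={x↦-140} | K=[addL(3)]]
→ final value 2

Answer: 2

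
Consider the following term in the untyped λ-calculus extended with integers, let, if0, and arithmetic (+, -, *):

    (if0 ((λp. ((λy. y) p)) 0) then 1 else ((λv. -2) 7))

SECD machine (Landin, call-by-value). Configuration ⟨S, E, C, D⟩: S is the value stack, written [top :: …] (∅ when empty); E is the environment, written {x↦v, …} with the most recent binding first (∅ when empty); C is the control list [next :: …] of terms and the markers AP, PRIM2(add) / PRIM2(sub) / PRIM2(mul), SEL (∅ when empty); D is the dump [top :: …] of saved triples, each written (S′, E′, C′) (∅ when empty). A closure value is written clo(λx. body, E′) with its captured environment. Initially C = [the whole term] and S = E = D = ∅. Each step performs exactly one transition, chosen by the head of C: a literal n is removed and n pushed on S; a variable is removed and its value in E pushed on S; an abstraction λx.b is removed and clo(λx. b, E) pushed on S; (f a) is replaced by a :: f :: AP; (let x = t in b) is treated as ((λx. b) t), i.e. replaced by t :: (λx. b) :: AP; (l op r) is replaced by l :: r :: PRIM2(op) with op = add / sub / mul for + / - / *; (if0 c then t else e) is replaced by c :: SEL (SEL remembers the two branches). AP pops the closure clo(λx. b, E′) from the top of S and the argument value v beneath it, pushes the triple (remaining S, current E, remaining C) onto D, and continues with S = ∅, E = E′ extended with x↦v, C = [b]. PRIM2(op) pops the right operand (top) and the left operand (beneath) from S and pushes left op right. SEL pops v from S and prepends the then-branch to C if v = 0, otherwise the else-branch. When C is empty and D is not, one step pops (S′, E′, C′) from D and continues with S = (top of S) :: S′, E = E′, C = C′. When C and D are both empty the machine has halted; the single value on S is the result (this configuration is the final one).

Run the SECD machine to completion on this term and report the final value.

t=0: ⟨S=∅; E=∅; C=[(if0 ((λp. ((λy. y) p)) 0) then 1 else ((λv. -2) 7))]; D=∅⟩
t=1: ⟨S=∅; E=∅; C=[((λp. ((λy. y) p)) 0) :: SEL]; D=∅⟩
t=2: ⟨S=∅; E=∅; C=[0 :: (λp. ((λy. y) p)) :: AP :: SEL]; D=∅⟩
t=3: ⟨S=[0]; E=∅; C=[(λp. ((λy. y) p)) :: AP :: SEL]; D=∅⟩
t=4: ⟨S=[clo(λp. ((λy. y) p), ∅) :: 0]; E=∅; C=[AP :: SEL]; D=∅⟩
t=5: ⟨S=∅; E={p↦0}; C=[((λy. y) p)]; D=[(∅, ∅, [SEL])]⟩
t=6: ⟨S=∅; E={p↦0}; C=[p :: (λy. y) :: AP]; D=[(∅, ∅, [SEL])]⟩
t=7: ⟨S=[0]; E={p↦0}; C=[(λy. y) :: AP]; D=[(∅, ∅, [SEL])]⟩
t=8: ⟨S=[clo(λy. y, {p↦0}) :: 0]; E={p↦0}; C=[AP]; D=[(∅, ∅, [SEL])]⟩
t=9: ⟨S=∅; E={y↦0, p↦0}; C=[y]; D=[(∅, {p↦0}, ∅) :: (∅, ∅, [SEL])]⟩
t=10: ⟨S=[0]; E={y↦0, p↦0}; C=∅; D=[(∅, {p↦0}, ∅) :: (∅, ∅, [SEL])]⟩
t=11: ⟨S=[0]; E={p↦0}; C=∅; D=[(∅, ∅, [SEL])]⟩
t=12: ⟨S=[0]; E=∅; C=[SEL]; D=∅⟩
t=13: ⟨S=∅; E=∅; C=[1]; D=∅⟩
t=14: ⟨S=[1]; E=∅; C=∅; D=∅⟩
→ final value 1

Answer: 1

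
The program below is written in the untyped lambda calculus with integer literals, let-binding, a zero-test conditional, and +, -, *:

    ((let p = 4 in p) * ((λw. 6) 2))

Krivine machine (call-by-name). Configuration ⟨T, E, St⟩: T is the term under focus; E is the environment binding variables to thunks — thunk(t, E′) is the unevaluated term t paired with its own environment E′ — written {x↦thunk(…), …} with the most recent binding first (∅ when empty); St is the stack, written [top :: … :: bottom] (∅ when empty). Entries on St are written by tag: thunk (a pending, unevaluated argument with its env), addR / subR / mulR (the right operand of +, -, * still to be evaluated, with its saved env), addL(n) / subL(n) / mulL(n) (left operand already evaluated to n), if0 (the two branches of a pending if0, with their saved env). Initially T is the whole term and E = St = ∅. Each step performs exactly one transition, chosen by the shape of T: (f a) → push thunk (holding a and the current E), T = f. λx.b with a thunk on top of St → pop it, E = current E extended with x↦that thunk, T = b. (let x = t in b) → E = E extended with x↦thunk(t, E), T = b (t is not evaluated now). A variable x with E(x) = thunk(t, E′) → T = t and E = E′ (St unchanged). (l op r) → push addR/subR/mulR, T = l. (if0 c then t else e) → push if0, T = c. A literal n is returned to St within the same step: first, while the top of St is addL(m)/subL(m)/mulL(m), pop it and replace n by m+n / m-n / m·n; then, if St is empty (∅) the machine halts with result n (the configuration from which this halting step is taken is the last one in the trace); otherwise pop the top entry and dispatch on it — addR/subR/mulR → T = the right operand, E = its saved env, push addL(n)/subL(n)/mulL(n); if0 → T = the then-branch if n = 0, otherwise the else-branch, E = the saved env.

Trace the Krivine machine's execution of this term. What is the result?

Answer: 24

Execution trace:
step 0: [T=((let p = 4 in p) * ((λw. 6) 2)) | E=∅ | St=∅]
step 1: [T=(let p = 4 in p) | E=∅ | St=[mulR]]
step 2: [T=p | E={p↦thunk(4, ∅)} | St=[mulR]]
step 3: [T=4 | E=∅ | St=[mulR]]
step 4: [T=((λw. 6) 2) | E=∅ | St=[mulL(4)]]
step 5: [T=(λw. 6) | E=∅ | St=[thunk :: mulL(4)]]
step 6: [T=6 | E={w↦thunk(2, ∅)} | St=[mulL(4)]]
→ final value 24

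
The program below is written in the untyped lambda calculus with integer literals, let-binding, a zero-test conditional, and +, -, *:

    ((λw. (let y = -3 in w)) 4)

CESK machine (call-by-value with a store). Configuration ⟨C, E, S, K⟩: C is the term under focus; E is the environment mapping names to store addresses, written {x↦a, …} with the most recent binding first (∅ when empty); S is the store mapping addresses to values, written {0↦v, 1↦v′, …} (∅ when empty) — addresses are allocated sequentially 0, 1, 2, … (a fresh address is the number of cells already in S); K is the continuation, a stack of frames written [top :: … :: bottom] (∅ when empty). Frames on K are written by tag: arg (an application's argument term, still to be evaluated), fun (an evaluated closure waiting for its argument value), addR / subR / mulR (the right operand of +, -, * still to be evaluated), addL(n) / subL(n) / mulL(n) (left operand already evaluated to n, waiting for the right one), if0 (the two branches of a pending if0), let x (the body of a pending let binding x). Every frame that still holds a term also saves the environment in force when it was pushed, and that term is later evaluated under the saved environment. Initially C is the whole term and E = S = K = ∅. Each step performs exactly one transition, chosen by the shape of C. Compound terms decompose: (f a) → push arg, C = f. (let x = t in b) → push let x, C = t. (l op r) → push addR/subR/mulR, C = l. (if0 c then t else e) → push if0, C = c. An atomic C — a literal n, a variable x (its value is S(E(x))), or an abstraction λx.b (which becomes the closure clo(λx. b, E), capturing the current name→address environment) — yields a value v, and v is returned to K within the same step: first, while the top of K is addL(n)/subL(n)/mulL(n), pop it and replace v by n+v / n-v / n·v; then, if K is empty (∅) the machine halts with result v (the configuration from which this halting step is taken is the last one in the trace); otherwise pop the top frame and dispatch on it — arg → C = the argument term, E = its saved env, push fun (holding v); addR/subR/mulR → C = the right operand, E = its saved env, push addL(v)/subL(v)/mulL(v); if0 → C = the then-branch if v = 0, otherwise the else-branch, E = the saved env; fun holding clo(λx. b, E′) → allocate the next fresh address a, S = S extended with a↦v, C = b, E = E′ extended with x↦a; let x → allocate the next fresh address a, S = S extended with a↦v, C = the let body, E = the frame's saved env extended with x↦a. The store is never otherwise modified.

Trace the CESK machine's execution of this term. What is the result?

t=0: ⟨C=((λw. (let y = -3 in w)) 4); E=∅; S=∅; K=∅⟩
t=1: ⟨C=(λw. (let y = -3 in w)); E=∅; S=∅; K=[arg]⟩
t=2: ⟨C=4; E=∅; S=∅; K=[fun]⟩
t=3: ⟨C=(let y = -3 in w); E={w↦0}; S={0↦4}; K=∅⟩
t=4: ⟨C=-3; E={w↦0}; S={0↦4}; K=[let y]⟩
t=5: ⟨C=w; E={y↦1, w↦0}; S={0↦4, 1↦-3}; K=∅⟩
→ final value 4

Answer: 4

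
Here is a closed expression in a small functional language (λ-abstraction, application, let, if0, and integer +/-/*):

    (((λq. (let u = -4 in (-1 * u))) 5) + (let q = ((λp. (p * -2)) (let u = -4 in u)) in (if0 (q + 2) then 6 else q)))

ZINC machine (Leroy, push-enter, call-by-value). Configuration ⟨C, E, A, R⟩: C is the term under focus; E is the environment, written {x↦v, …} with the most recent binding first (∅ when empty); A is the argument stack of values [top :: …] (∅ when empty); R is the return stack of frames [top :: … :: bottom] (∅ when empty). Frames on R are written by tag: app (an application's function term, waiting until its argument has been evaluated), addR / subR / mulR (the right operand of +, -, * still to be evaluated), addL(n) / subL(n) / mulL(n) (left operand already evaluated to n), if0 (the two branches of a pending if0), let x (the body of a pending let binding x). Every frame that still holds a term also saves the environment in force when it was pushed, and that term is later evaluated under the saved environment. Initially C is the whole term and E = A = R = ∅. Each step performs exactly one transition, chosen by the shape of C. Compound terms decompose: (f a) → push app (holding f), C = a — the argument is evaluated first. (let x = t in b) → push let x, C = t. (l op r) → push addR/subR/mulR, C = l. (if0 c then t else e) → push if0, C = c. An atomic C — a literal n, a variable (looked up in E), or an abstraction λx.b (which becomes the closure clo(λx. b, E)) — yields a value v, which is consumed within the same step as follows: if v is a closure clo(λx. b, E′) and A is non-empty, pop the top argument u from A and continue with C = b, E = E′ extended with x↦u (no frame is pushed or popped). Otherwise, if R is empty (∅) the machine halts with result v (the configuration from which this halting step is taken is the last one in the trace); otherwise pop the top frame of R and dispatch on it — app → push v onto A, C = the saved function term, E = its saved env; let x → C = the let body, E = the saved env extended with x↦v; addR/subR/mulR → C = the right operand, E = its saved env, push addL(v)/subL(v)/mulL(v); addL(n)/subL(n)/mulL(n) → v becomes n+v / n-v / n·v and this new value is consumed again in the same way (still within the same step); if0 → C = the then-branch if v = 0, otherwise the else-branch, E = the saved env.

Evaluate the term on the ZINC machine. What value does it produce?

Answer: 12

Execution trace:
0. <C=(((λq. (let u = -4 in (-1 * u))) 5) + (let q = ((λp. (p * -2)) (let u = -4 in u)) in (if0 (q + 2) then 6 else q))), E=∅, A=∅, R=∅>
1. <C=((λq. (let u = -4 in (-1 * u))) 5), E=∅, A=∅, R=[addR]>
2. <C=5, E=∅, A=∅, R=[app :: addR]>
3. <C=(λq. (let u = -4 in (-1 * u))), E=∅, A=[5], R=[addR]>
4. <C=(let u = -4 in (-1 * u)), E={q↦5}, A=∅, R=[addR]>
5. <C=-4, E={q↦5}, A=∅, R=[let u :: addR]>
6. <C=(-1 * u), E={u↦-4, q↦5}, A=∅, R=[addR]>
7. <C=-1, E={u↦-4, q↦5}, A=∅, R=[mulR :: addR]>
8. <C=u, E={u↦-4, q↦5}, A=∅, R=[mulL(-1) :: addR]>
9. <C=(let q = ((λp. (p * -2)) (let u = -4 in u)) in (if0 (q + 2) then 6 else q)), E=∅, A=∅, R=[addL(4)]>
10. <C=((λp. (p * -2)) (let u = -4 in u)), E=∅, A=∅, R=[let q :: addL(4)]>
11. <C=(let u = -4 in u), E=∅, A=∅, R=[app :: let q :: addL(4)]>
12. <C=-4, E=∅, A=∅, R=[let u :: app :: let q :: addL(4)]>
13. <C=u, E={u↦-4}, A=∅, R=[app :: let q :: addL(4)]>
14. <C=(λp. (p * -2)), E=∅, A=[-4], R=[let q :: addL(4)]>
15. <C=(p * -2), E={p↦-4}, A=∅, R=[let q :: addL(4)]>
16. <C=p, E={p↦-4}, A=∅, R=[mulR :: let q :: addL(4)]>
17. <C=-2, E={p↦-4}, A=∅, R=[mulL(-4) :: let q :: addL(4)]>
18. <C=(if0 (q + 2) then 6 else q), E={q↦8}, A=∅, R=[addL(4)]>
19. <C=(q + 2), E={q↦8}, A=∅, R=[if0 :: addL(4)]>
20. <C=q, E={q↦8}, A=∅, R=[addR :: if0 :: addL(4)]>
21. <C=2, E={q↦8}, A=∅, R=[addL(8) :: if0 :: addL(4)]>
22. <C=q, E={q↦8}, A=∅, R=[addL(4)]>
→ final value 12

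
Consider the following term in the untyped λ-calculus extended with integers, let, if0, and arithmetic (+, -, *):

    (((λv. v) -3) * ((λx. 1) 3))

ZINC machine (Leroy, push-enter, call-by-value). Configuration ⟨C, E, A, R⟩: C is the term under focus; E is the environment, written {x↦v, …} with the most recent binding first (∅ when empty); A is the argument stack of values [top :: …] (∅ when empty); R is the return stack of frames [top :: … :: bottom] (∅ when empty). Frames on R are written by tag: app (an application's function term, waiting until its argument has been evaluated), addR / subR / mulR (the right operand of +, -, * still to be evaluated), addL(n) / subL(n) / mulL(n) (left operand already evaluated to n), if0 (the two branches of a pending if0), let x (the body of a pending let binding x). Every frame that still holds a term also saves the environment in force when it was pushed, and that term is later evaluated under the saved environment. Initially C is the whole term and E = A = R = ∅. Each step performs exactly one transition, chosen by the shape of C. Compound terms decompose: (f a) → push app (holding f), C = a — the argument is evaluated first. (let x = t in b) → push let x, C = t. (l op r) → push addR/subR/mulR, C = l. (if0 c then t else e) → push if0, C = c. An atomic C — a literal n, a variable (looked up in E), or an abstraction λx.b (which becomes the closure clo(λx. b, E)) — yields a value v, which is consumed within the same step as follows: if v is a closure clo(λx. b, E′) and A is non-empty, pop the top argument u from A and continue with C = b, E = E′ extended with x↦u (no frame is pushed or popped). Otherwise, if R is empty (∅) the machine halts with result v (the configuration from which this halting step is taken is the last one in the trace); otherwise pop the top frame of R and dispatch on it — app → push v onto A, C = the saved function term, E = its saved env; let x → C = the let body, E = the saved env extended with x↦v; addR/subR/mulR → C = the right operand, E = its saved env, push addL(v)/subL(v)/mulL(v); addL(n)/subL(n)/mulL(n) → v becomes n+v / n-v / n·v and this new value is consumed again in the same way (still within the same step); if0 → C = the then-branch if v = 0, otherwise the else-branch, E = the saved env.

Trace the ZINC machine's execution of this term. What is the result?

t=0: ⟨C=(((λv. v) -3) * ((λx. 1) 3)); E=∅; A=∅; R=∅⟩
t=1: ⟨C=((λv. v) -3); E=∅; A=∅; R=[mulR]⟩
t=2: ⟨C=-3; E=∅; A=∅; R=[app :: mulR]⟩
t=3: ⟨C=(λv. v); E=∅; A=[-3]; R=[mulR]⟩
t=4: ⟨C=v; E={v↦-3}; A=∅; R=[mulR]⟩
t=5: ⟨C=((λx. 1) 3); E=∅; A=∅; R=[mulL(-3)]⟩
t=6: ⟨C=3; E=∅; A=∅; R=[app :: mulL(-3)]⟩
t=7: ⟨C=(λx. 1); E=∅; A=[3]; R=[mulL(-3)]⟩
t=8: ⟨C=1; E={x↦3}; A=∅; R=[mulL(-3)]⟩
→ final value -3

Answer: -3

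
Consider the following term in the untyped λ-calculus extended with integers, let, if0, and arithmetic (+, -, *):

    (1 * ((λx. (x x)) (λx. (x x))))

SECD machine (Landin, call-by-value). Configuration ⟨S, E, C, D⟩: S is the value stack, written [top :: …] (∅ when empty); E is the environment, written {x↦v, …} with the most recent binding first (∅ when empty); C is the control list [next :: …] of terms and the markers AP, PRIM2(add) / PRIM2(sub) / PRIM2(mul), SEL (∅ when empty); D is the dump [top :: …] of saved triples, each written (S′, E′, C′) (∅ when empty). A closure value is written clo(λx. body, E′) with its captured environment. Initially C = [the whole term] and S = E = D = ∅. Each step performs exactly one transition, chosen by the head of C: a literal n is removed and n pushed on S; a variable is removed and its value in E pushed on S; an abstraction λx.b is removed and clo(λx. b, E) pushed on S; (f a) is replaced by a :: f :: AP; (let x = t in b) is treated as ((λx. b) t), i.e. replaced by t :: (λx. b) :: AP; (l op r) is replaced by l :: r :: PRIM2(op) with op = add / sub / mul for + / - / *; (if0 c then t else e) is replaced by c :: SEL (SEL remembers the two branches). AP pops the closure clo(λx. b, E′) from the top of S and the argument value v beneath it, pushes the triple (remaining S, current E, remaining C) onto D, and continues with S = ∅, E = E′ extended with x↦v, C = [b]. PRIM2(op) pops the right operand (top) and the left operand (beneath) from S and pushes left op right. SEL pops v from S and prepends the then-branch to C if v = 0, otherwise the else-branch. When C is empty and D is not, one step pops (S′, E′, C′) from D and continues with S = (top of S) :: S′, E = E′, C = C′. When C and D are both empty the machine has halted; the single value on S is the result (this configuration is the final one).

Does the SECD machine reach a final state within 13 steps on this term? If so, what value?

Answer: DIVERGES (no final state within 13 steps)

Execution trace:
[0] ⟨S=∅; E=∅; C=[(1 * ((λx. (x x)) (λx. (x x))))]; D=∅⟩
[1] ⟨S=∅; E=∅; C=[1 :: ((λx. (x x)) (λx. (x x))) :: PRIM2(mul)]; D=∅⟩
[2] ⟨S=[1]; E=∅; C=[((λx. (x x)) (λx. (x x))) :: PRIM2(mul)]; D=∅⟩
[3] ⟨S=[1]; E=∅; C=[(λx. (x x)) :: (λx. (x x)) :: AP :: PRIM2(mul)]; D=∅⟩
[4] ⟨S=[clo(λx. (x x), ∅) :: 1]; E=∅; C=[(λx. (x x)) :: AP :: PRIM2(mul)]; D=∅⟩
[5] ⟨S=[clo(λx. (x x), ∅) :: clo(λx. (x x), ∅) :: 1]; E=∅; C=[AP :: PRIM2(mul)]; D=∅⟩
[6] ⟨S=∅; E={x↦clo(λx. (x x), ∅)}; C=[(x x)]; D=[([1], ∅, [PRIM2(mul)])]⟩
[7] ⟨S=∅; E={x↦clo(λx. (x x), ∅)}; C=[x :: x :: AP]; D=[([1], ∅, [PRIM2(mul)])]⟩
[8] ⟨S=[clo(λx. (x x), ∅)]; E={x↦clo(λx. (x x), ∅)}; C=[x :: AP]; D=[([1], ∅, [PRIM2(mul)])]⟩
[9] ⟨S=[clo(λx. (x x), ∅) :: clo(λx. (x x), ∅)]; E={x↦clo(λx. (x x), ∅)}; C=[AP]; D=[([1], ∅, [PRIM2(mul)])]⟩
[10] ⟨S=∅; E={x↦clo(λx. (x x), ∅)}; C=[(x x)]; D=[(∅, {x↦clo(λx. (x x), ∅)}, ∅) :: ([1], ∅, [PRIM2(mul)])]⟩
[11] ⟨S=∅; E={x↦clo(λx. (x x), ∅)}; C=[x :: x :: AP]; D=[(∅, {x↦clo(λx. (x x), ∅)}, ∅) :: ([1], ∅, [PRIM2(mul)])]⟩
[12] ⟨S=[clo(λx. (x x), ∅)]; E={x↦clo(λx. (x x), ∅)}; C=[x :: AP]; D=[(∅, {x↦clo(λx. (x x), ∅)}, ∅) :: ([1], ∅, [PRIM2(mul)])]⟩
[13] ⟨S=[clo(λx. (x x), ∅) :: clo(λx. (x x), ∅)]; E={x↦clo(λx. (x x), ∅)}; C=[AP]; D=[(∅, {x↦clo(λx. (x x), ∅)}, ∅) :: ([1], ∅, [PRIM2(mul)])]⟩
→ 13 transitions taken and the configuration is still not final: no result within 13 steps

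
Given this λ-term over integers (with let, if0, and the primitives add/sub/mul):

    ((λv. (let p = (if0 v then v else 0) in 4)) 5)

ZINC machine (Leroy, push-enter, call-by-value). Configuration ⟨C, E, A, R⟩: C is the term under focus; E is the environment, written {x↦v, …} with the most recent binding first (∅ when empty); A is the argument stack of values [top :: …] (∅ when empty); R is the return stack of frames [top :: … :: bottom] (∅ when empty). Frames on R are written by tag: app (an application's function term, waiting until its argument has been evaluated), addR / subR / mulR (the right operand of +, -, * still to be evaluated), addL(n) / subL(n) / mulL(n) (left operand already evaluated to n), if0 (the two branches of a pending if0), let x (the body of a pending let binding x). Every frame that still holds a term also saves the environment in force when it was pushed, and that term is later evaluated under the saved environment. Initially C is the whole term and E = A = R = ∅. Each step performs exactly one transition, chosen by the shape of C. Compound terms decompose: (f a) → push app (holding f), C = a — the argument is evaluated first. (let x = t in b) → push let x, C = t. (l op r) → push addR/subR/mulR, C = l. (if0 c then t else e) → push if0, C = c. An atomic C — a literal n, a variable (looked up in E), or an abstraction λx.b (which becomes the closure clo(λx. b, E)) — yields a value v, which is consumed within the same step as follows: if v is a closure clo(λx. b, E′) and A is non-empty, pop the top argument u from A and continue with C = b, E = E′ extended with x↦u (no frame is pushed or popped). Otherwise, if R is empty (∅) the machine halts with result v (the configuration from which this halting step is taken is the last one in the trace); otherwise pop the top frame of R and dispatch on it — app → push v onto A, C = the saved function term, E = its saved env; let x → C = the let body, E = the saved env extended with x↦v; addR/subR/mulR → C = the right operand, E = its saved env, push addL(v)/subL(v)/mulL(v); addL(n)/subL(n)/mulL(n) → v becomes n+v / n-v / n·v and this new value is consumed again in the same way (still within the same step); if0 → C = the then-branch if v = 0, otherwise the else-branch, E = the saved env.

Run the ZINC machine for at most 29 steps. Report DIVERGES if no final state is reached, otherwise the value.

0. ⟨C=((λv. (let p = (if0 v then v else 0) in 4)) 5); E=∅; A=∅; R=∅⟩
1. ⟨C=5; E=∅; A=∅; R=[app]⟩
2. ⟨C=(λv. (let p = (if0 v then v else 0) in 4)); E=∅; A=[5]; R=∅⟩
3. ⟨C=(let p = (if0 v then v else 0) in 4); E={v↦5}; A=∅; R=∅⟩
4. ⟨C=(if0 v then v else 0); E={v↦5}; A=∅; R=[let p]⟩
5. ⟨C=v; E={v↦5}; A=∅; R=[if0 :: let p]⟩
6. ⟨C=0; E={v↦5}; A=∅; R=[let p]⟩
7. ⟨C=4; E={p↦0, v↦5}; A=∅; R=∅⟩
→ final value 4

Answer: 4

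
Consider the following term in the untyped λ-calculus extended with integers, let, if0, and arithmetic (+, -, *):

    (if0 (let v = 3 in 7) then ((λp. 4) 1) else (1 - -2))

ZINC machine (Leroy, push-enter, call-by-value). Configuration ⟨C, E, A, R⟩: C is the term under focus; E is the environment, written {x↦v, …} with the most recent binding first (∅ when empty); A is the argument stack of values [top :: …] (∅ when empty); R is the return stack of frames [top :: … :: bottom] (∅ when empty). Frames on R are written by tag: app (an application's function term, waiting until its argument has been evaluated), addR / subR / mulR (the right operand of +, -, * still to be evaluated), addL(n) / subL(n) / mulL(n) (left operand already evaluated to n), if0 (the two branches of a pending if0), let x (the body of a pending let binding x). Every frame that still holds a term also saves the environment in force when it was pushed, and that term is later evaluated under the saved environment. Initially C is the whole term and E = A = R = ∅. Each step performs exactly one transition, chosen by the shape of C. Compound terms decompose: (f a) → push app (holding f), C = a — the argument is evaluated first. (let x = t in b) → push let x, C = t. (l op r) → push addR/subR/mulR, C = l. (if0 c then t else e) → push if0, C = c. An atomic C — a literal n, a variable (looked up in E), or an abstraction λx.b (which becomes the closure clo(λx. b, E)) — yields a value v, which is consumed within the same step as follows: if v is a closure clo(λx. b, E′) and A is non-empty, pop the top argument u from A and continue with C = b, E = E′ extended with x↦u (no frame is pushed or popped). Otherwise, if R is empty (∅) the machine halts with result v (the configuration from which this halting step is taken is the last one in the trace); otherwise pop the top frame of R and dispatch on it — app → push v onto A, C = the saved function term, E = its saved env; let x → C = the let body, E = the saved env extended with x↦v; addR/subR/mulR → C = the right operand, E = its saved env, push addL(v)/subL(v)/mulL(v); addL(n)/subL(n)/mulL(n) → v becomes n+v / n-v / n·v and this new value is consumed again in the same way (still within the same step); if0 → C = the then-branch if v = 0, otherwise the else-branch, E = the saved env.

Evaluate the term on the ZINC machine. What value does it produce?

Answer: 3

Execution trace:
t=0: ⟨C=(if0 (let v = 3 in 7) then ((λp. 4) 1) else (1 - -2)); E=∅; A=∅; R=∅⟩
t=1: ⟨C=(let v = 3 in 7); E=∅; A=∅; R=[if0]⟩
t=2: ⟨C=3; E=∅; A=∅; R=[let v :: if0]⟩
t=3: ⟨C=7; E={v↦3}; A=∅; R=[if0]⟩
t=4: ⟨C=(1 - -2); E=∅; A=∅; R=∅⟩
t=5: ⟨C=1; E=∅; A=∅; R=[subR]⟩
t=6: ⟨C=-2; E=∅; A=∅; R=[subL(1)]⟩
→ final value 3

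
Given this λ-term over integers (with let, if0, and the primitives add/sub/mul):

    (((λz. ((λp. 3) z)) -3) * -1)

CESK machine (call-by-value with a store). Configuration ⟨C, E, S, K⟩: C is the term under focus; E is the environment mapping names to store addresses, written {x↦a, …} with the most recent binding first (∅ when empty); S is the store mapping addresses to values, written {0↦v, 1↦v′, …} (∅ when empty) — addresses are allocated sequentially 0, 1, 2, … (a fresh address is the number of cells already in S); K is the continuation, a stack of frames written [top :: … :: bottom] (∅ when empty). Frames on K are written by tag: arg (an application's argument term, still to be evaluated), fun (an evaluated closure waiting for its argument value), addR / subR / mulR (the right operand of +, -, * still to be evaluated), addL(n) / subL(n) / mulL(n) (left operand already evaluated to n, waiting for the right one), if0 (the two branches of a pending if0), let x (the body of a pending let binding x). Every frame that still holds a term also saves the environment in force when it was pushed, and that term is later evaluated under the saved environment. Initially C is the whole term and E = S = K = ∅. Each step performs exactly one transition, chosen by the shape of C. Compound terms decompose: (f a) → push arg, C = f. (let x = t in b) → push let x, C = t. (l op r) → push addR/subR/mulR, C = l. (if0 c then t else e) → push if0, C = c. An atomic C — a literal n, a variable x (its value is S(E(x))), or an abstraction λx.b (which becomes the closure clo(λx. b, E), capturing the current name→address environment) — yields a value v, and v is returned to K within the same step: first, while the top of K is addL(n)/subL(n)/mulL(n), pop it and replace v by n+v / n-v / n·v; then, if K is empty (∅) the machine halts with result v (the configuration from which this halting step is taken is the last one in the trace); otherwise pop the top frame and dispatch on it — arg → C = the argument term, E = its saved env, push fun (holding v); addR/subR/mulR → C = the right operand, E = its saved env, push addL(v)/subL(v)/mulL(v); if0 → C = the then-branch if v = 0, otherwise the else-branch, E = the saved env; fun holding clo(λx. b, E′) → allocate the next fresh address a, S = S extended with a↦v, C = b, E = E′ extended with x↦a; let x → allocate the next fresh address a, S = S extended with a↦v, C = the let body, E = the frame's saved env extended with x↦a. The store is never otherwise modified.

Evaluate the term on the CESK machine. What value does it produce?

0. [C=(((λz. ((λp. 3) z)) -3) * -1) | E=∅ | S=∅ | K=∅]
1. [C=((λz. ((λp. 3) z)) -3) | E=∅ | S=∅ | K=[mulR]]
2. [C=(λz. ((λp. 3) z)) | E=∅ | S=∅ | K=[arg :: mulR]]
3. [C=-3 | E=∅ | S=∅ | K=[fun :: mulR]]
4. [C=((λp. 3) z) | E={z↦0} | S={0↦-3} | K=[mulR]]
5. [C=(λp. 3) | E={z↦0} | S={0↦-3} | K=[arg :: mulR]]
6. [C=z | E={z↦0} | S={0↦-3} | K=[fun :: mulR]]
7. [C=3 | E={p↦1, z↦0} | S={0↦-3, 1↦-3} | K=[mulR]]
8. [C=-1 | E=∅ | S={0↦-3, 1↦-3} | K=[mulL(3)]]
→ final value -3

Answer: -3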